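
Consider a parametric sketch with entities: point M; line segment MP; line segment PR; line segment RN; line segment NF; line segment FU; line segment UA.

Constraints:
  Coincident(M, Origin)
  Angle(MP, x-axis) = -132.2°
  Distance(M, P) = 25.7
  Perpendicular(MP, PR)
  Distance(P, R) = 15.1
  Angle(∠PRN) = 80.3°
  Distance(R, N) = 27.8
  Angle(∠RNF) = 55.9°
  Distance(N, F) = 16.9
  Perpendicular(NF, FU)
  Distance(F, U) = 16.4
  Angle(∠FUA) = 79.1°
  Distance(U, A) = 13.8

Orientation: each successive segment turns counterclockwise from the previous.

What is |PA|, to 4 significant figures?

23.17

NF ⟂ FU, so FU runs at -88.40°; with |FU| = 16.4, U = (-7.576, -22.60). ∠FUA = 79.1° gives UA at 12.50° from the x-axis; with |UA| = 13.8, A = (5.897, -19.61). Then |PA| = |A − P| = 23.17.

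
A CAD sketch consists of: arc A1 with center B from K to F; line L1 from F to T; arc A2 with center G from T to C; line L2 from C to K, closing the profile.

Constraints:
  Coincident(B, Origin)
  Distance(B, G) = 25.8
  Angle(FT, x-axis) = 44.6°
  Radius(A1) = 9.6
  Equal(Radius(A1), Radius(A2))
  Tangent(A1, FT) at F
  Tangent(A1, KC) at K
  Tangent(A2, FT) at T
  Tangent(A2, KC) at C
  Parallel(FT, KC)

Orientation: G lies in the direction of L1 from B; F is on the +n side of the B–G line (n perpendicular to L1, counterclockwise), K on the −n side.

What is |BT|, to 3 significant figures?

27.5

The slot axis is L1's direction at 44.6°, so u = (cos 44.6°, sin 44.6°) = (0.712, 0.702) and n = (−sin 44.6°, cos 44.6°) = (-0.702, 0.712). B is at the origin and G lies 25.8 along u from B, so G = 25.8·u = (18.4, 18.1). Tangency of A1 to both parallel lines with radius 9.6 puts F and K at B ± 9.6·n: F = (-6.74, 6.84), K = (6.74, -6.84). Equal radii place T and C the same way about G: T = G + 9.6·n = (11.6, 25.0), C = G − 9.6·n = (25.1, 11.3). Then |BT| = |T − B| = 27.5.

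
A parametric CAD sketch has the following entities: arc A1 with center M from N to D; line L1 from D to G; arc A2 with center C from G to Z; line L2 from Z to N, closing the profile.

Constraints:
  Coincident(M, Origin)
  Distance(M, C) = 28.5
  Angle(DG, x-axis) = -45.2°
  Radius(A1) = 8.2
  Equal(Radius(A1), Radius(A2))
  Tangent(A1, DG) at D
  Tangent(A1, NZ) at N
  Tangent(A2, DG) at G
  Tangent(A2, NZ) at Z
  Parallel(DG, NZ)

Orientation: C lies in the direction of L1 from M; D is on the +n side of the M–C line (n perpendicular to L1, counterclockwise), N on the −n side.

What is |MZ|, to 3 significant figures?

29.7

The slot axis is L1's direction at -45.2°, so u = (cos -45.2°, sin -45.2°) = (0.705, -0.710) and n = (−sin -45.2°, cos -45.2°) = (0.710, 0.705). M is at the origin and C lies 28.5 along u from M, so C = 28.5·u = (20.1, -20.2). Tangency of A1 to both parallel lines with radius 8.2 puts D and N at M ± 8.2·n: D = (5.82, 5.78), N = (-5.82, -5.78). Equal radii place G and Z the same way about C: G = C + 8.2·n = (25.9, -14.4), Z = C − 8.2·n = (14.3, -26.0). Then |MZ| = |Z − M| = 29.7.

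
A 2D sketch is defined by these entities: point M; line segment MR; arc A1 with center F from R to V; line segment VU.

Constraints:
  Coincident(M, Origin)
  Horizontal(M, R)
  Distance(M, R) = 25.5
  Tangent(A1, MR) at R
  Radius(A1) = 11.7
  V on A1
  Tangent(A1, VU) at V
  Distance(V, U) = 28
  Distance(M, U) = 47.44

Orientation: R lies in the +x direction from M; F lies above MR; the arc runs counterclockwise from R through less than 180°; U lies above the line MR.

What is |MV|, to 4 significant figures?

39.73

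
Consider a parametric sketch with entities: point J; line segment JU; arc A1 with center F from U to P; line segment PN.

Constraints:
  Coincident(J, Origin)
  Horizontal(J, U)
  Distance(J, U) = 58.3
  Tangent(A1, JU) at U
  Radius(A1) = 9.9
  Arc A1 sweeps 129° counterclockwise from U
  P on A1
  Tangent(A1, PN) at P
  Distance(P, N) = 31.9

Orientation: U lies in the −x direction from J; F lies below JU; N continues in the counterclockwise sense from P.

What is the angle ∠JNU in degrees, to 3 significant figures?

65.1°

J is at the origin; JU is horizontal with |JU| = 58.3 and U on the −x side, so U = (-58.3, 0.00). A1 meets JU tangentially, so FU is at right angles to JU, so F = U + (0, -9.9) = (-58.3, -9.90). On A1, U sits at bearing 90° from F; a 129° counterclockwise sweep puts P at bearing 219°, so P = F + 9.9·(cos 219°, sin 219°) = (-66.0, -16.1). Tangency of A1 to PN means the radius FP is perpendicular to PN, so PN runs along (−sin 219°, cos 219°); with |PN| = 31.9, N = (-45.9, -40.9). Then cos ∠JNU = NJ·NU / (|NJ||NU|), giving 65.1°.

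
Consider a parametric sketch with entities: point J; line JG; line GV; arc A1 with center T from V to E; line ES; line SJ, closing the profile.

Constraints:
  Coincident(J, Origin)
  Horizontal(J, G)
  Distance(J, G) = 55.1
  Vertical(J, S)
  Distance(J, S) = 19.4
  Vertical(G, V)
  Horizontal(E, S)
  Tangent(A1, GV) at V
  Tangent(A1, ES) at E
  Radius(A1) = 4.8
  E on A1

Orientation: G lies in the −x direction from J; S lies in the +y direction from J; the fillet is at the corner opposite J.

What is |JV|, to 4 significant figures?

57.00

J is at the origin; JG is horizontal with |JG| = 55.1 and G on the −x side, so G = (-55.10, 0.000). J and S share the same x with |JS| = 19.4 and S on the +y side, so S = (0.000, 19.40). The virtual corner opposite J is at (-55.10, 19.40). Since A1 is tangent to GV there, TV ⟂ GV and the tangent condition forces TE to be normal to ES, with radius 4.8, so the center T sits 4.8 in from both sides at T = (-50.30, 14.60). That places the tangent points at V = (-55.10, 14.60) on GV and E = (-50.30, 19.40) on ES. Then |JV| = |V − J| = 57.00.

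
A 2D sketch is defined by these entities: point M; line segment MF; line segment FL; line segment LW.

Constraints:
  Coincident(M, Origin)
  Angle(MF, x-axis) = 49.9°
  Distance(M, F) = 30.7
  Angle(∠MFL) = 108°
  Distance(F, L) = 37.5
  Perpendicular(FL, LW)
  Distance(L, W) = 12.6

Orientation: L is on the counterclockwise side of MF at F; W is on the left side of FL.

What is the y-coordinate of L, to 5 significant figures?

55.320

M is at the origin; MF runs at 49.9° with length 30.7, so F = 30.7·(cos 49.9°, sin 49.9°) = (19.775, 23.483). ∠MFL = 108.0°, so FL runs at 49.9° + (180° − 108.0°) = 121.90° from the x-axis; with |FL| = 37.5, L = F + 37.5·(cos 121.90°, sin 121.90°) = (-0.041842, 55.320). So L.y = 55.320.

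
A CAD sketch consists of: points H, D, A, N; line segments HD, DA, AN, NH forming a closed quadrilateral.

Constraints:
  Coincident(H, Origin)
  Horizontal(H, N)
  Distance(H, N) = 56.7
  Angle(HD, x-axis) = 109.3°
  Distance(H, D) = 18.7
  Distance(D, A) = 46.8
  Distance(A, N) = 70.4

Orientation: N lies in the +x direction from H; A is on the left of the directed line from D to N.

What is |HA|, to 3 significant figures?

60.7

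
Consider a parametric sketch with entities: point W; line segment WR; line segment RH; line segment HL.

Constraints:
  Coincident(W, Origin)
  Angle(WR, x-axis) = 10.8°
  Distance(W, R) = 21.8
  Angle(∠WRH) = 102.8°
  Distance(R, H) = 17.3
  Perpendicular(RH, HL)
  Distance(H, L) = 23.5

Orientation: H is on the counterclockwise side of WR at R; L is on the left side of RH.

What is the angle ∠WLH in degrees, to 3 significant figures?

84.2°

W is at the origin; WR runs at 10.8° with length 21.8, so R = 21.8·(cos 10.8°, sin 10.8°) = (21.4, 4.08). ∠WRH = 102.8°, so RH runs at 10.8° + (180° − 102.8°) = 88.0° from the x-axis; with |RH| = 17.3, H = R + 17.3·(cos 88.0°, sin 88.0°) = (22.0, 21.4). The perpendicularity gives HL at right angles to RH; with |HL| = 23.5 on the left of RH, L = H + 23.5·(-0.999, 0.0349) = (-1.47, 22.2). Then cos ∠WLH = LW·LH / (|LW||LH|), giving 84.2°.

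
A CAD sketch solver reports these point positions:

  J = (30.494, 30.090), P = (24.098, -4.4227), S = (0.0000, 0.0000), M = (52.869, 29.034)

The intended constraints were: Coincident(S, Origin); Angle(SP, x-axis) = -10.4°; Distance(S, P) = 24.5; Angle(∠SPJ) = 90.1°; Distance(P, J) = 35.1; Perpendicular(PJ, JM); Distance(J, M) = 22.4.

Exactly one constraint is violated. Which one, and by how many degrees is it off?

Perpendicular(PJ, JM) — off by 7.80°.

S = (0.00, 0.00) ✓; SP at -10.40° ✓; |SP| = 24.50 ✓; ∠SPJ = 90.10° ✓; |PJ| = 35.10 ✓; ∠(PJ, JM) = 82.20° ✗; |JM| = 22.40 ✓.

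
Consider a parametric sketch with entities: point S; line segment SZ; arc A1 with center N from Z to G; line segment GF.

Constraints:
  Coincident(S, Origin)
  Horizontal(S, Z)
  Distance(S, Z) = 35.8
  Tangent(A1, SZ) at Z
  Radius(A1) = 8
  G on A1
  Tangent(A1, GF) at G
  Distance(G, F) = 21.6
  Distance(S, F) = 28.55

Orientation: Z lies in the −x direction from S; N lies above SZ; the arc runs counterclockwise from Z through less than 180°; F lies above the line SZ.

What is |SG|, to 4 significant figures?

29.21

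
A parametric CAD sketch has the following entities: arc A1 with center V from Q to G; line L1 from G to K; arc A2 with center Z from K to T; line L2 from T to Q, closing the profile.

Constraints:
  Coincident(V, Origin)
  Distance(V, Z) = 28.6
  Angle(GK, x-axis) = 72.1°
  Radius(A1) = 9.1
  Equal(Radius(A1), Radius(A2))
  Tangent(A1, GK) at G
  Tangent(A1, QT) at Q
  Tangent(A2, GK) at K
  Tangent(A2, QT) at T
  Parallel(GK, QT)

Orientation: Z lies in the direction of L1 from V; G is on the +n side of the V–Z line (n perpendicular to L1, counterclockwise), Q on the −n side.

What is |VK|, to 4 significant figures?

30.01

Tangency of A1 to both parallel lines with radius 9.1 puts G and Q at V ± 9.1·n: G = (-8.660, 2.797), Q = (8.660, -2.797). Equal radii place K and T the same way about Z: K = Z + 9.1·n = (0.1309, 30.01), T = Z − 9.1·n = (17.45, 24.42). Then |VK| = |K − V| = 30.01.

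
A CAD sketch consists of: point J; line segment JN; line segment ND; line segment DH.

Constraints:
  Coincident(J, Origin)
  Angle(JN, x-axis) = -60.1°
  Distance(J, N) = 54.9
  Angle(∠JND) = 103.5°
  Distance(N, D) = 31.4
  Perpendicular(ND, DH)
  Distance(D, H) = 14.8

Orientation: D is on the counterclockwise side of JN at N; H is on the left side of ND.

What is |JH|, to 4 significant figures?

58.68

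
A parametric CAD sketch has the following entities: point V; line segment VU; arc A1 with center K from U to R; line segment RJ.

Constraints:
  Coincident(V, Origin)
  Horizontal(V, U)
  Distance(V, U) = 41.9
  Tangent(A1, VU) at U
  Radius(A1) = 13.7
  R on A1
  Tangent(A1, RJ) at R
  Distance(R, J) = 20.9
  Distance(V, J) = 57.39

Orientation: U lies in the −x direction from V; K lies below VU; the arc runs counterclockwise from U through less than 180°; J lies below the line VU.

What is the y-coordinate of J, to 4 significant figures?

-38.69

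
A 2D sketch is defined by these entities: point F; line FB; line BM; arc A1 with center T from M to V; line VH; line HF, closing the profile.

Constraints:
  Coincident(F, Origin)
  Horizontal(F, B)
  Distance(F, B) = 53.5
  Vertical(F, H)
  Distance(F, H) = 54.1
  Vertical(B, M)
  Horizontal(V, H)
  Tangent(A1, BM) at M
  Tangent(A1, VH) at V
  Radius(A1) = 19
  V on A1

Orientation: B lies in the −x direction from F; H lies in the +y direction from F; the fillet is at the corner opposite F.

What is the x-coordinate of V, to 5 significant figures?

-34.500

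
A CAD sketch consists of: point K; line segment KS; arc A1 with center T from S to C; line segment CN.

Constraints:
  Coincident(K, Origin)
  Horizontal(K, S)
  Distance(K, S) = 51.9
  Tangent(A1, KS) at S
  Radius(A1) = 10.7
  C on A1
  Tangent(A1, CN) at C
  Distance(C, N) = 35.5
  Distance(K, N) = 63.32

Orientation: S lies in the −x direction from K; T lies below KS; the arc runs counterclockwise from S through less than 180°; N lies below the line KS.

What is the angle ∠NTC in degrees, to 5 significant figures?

73.227°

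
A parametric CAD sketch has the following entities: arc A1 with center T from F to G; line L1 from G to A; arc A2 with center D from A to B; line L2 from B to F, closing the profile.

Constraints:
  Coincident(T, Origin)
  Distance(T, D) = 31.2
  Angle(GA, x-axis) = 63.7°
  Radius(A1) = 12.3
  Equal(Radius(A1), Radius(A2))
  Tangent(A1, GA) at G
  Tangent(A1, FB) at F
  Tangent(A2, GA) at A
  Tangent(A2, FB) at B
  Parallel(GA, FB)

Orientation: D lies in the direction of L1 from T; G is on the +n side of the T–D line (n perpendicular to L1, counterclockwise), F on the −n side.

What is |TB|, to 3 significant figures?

33.5

The slot axis is L1's direction at 63.7°, so u = (cos 63.7°, sin 63.7°) = (0.443, 0.896) and n = (−sin 63.7°, cos 63.7°) = (-0.896, 0.443). T is at the origin and D lies 31.2 along u from T, so D = 31.2·u = (13.8, 28.0). Tangency of A1 to both parallel lines with radius 12.3 puts G and F at T ± 12.3·n: G = (-11.0, 5.45), F = (11.0, -5.45). Equal radii place A and B the same way about D: A = D + 12.3·n = (2.80, 33.4), B = D − 12.3·n = (24.9, 22.5). Then |TB| = |B − T| = 33.5.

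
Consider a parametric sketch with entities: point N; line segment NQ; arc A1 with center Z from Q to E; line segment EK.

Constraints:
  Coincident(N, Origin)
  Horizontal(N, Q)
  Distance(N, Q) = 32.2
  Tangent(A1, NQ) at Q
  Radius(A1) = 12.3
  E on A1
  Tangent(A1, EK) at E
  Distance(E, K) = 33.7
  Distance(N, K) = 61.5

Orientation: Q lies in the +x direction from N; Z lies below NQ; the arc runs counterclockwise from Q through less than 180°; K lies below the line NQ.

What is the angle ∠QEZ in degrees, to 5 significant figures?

29.474°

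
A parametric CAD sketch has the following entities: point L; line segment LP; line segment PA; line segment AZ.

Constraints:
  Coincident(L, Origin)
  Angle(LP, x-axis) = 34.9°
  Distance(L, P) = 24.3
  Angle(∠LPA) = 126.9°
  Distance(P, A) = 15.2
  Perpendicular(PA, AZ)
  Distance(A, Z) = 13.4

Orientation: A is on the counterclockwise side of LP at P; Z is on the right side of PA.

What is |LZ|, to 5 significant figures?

44.333

∠LPA = 126.9°, so PA runs at 34.9° + (180° − 126.9°) = 88.000° from the x-axis; with |PA| = 15.2, A = P + 15.2·(cos 88.000°, sin 88.000°) = (20.460, 29.094). The perpendicularity gives AZ at right angles to PA; with |AZ| = 13.4 on the right of PA, Z = A + 13.4·(0.99939, -0.034899) = (33.852, 28.626). Then |LZ| = |Z − L| = 44.333.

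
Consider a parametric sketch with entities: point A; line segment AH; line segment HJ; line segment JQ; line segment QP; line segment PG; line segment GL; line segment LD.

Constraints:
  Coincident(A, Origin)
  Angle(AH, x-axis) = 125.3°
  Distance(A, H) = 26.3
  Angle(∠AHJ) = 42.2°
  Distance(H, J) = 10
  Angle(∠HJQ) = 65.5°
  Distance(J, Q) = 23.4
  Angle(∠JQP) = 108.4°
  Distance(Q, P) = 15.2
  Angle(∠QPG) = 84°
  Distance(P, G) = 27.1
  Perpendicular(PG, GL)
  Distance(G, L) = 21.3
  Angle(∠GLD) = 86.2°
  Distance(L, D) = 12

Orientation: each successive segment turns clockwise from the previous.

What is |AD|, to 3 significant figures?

14.0

The perpendicularity gives GL at right angles to PG, so GL runs at -24.6°; with |GL| = 21.3, L = (-3.28, 21.2). ∠GLD = 86.2° gives LD at -118° from the x-axis; with |LD| = 12.0, D = (-8.98, 10.7). Then |AD| = |D − A| = 14.0.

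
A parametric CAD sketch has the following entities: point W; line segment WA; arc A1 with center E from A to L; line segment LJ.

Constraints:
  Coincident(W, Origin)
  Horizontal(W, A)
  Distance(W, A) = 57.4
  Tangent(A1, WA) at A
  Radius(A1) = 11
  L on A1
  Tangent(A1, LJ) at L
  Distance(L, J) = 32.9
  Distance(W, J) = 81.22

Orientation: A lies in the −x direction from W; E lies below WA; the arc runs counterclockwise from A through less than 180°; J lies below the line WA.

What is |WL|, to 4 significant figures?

69.28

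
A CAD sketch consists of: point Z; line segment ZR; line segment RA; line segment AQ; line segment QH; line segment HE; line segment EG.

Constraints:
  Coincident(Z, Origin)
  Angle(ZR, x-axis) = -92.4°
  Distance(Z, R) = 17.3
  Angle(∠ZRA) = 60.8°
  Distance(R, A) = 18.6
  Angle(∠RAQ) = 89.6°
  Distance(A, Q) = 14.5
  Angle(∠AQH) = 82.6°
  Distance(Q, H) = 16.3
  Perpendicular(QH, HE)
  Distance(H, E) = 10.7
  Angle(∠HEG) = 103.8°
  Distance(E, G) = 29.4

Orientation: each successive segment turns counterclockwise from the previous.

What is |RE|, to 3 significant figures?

4.16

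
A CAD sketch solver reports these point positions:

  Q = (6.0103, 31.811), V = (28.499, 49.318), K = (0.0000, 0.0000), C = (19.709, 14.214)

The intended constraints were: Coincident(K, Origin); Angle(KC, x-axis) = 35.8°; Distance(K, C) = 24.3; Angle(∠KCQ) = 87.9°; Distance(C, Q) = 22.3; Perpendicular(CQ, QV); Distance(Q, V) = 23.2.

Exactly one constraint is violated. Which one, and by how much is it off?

Distance(Q, V) = 23.2 — off by 5.30.

K = (0.00, 0.00) ✓; KC at 35.80° ✓; |KC| = 24.30 ✓; ∠KCQ = 87.90° ✓; |CQ| = 22.30 ✓; ∠(CQ, QV) = 90.00° ✓; |QV| = 28.50 ✗.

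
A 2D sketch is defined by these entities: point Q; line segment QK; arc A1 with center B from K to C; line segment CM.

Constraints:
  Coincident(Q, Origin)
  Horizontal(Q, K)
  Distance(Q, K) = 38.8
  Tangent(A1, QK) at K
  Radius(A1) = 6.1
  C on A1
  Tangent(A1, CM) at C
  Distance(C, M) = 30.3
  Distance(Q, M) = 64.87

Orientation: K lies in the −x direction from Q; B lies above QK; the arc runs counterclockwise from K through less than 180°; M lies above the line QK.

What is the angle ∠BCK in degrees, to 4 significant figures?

21.39°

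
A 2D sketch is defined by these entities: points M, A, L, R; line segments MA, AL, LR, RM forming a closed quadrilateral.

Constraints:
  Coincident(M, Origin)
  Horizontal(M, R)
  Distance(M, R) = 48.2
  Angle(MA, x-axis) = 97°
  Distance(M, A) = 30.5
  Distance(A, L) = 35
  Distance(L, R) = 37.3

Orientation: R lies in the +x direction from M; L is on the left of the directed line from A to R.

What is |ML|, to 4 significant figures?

45.52

Checks: |AL| = 35.00 ✓; |LR| = 37.30 ✓.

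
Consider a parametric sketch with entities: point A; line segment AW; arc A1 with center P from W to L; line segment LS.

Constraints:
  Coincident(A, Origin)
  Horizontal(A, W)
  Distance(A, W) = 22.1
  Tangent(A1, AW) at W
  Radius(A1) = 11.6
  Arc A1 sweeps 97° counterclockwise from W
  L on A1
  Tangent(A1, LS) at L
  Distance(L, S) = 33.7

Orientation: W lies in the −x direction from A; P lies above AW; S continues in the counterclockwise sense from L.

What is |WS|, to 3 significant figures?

47.0

On A1, W sits at bearing -90° from P; a 97° counterclockwise sweep puts L at bearing 7°, so L = P + 11.6·(cos 7°, sin 7°) = (-10.6, 13.0). A1 meets LS tangentially, so PL is at right angles to LS, so LS runs along (−sin 7°, cos 7°); with |LS| = 33.7, S = (-14.7, 46.5). Then |WS| = |S − W| = 47.0.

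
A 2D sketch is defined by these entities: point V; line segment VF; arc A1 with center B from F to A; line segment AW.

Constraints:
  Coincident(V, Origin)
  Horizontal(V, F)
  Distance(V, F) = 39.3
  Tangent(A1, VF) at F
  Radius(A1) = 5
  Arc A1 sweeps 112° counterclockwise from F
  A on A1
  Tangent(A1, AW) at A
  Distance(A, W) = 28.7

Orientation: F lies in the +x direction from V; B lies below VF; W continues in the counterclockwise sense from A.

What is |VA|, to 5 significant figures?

35.339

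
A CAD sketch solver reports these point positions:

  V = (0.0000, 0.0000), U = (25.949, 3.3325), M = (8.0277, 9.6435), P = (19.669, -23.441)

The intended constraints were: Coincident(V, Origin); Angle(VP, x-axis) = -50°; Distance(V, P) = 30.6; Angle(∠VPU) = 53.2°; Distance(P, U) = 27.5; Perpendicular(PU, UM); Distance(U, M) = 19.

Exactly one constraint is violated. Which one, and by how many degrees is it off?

Perpendicular(PU, UM) — off by 6.20°.

V = (0.00, 0.00) ✓; VP at -50.00° ✓; |VP| = 30.60 ✓; ∠VPU = 53.20° ✓; |PU| = 27.50 ✓; ∠(PU, UM) = 83.80° ✗; |UM| = 19.00 ✓.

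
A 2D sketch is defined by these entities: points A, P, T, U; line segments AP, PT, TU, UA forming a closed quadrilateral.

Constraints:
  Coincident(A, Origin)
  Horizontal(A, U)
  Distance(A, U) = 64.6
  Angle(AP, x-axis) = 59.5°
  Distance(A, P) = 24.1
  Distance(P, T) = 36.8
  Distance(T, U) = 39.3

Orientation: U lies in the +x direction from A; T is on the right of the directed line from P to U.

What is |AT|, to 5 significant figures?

30.246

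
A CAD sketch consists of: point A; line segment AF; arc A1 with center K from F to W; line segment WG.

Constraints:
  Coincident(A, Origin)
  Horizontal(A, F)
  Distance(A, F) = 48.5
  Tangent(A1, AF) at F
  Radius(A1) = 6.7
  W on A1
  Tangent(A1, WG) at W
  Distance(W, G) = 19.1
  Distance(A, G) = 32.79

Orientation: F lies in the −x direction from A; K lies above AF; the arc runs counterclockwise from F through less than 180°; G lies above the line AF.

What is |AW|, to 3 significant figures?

44.2

A is at the origin; AF is horizontal with |AF| = 48.5 and F on the −x side, so F = (-48.5, 0.00). A1 meets AF tangentially, so KF is at right angles to AF, so K = F + (0, 6.7) = (-48.5, 6.70). Since KW ⟂ WG (tangency), |KG| = √(6.7² + 19.1²) = 20.2 regardless of where W sits on A1. So G lies on both circle(A, 32.79) and circle(K, 20.2); the above-AF intersection is G = (-29.6, 14.0). W is the foot of the tangent from G: W = (-44.1, 1.61).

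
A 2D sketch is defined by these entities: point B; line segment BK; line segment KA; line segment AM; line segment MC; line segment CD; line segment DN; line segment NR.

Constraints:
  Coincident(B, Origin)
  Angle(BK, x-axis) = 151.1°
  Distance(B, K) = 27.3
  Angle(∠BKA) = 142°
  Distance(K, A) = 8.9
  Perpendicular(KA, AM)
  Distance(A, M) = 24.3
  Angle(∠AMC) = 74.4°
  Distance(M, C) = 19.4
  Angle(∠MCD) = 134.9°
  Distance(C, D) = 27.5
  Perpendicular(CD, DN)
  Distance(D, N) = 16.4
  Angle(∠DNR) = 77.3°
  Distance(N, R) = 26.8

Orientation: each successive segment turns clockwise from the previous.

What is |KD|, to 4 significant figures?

23.75

B is at the origin; BK runs at 151.1° with length 27.3, so K = (-23.90, 13.19). ∠BKA = 142.0° gives KA at 113.1° from the x-axis; with |KA| = 8.9, A = (-27.39, 21.38). KA is perpendicular to AM, so AM runs at 23.10°; with |AM| = 24.3, M = (-5.040, 30.91). ∠AMC = 74.4° gives MC at -82.50° from the x-axis; with |MC| = 19.4, C = (-2.508, 11.68). ∠MCD = 134.9° gives CD at -127.6° from the x-axis; with |CD| = 27.5, D = (-19.29, -10.11). Then |KD| = |D − K| = 23.75.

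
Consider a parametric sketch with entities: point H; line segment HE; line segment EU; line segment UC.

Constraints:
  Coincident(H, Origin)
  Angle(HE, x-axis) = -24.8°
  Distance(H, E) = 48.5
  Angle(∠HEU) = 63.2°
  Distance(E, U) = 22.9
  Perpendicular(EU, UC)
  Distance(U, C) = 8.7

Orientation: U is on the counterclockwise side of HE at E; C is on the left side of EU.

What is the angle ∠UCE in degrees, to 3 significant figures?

69.2°

H is at the origin; HE runs at -24.8° with length 48.5, so E = 48.5·(cos -24.8°, sin -24.8°) = (44.0, -20.3). ∠HEU = 63.2°, so EU runs at -24.8° + (180° − 63.2°) = 92.0° from the x-axis; with |EU| = 22.9, U = E + 22.9·(cos 92.0°, sin 92.0°) = (43.2, 2.54). The perpendicularity gives UC at right angles to EU; with |UC| = 8.7 on the left of EU, C = U + 8.7·(-0.999, -0.0349) = (34.5, 2.24). Then cos ∠UCE = CU·CE / (|CU||CE|), giving 69.2°.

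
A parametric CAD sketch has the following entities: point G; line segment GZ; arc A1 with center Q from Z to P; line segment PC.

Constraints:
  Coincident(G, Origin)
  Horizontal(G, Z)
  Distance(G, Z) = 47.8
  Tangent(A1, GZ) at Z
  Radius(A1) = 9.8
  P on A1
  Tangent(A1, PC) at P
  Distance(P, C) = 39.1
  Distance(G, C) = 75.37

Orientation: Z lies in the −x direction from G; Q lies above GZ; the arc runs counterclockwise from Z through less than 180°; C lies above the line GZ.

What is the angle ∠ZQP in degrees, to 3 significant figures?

118°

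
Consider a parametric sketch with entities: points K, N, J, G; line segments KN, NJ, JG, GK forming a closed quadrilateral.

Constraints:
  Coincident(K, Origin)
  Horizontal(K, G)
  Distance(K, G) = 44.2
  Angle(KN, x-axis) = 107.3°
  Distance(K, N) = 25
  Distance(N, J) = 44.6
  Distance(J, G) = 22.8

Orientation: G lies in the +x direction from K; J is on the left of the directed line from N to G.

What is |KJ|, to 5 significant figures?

42.975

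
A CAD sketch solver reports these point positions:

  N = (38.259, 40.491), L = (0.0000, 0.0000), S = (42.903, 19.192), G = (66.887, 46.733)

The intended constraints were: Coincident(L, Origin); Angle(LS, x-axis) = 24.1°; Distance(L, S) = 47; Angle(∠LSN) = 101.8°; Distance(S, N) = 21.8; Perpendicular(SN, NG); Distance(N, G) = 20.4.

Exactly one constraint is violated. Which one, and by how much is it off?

Distance(N, G) = 20.4 — off by 8.90.

L = (0.00, 0.00) ✓; LS at 24.10° ✓; |LS| = 47.00 ✓; ∠LSN = 101.8° ✓; |SN| = 21.80 ✓; ∠(SN, NG) = 90.00° ✓; |NG| = 29.30 ✗.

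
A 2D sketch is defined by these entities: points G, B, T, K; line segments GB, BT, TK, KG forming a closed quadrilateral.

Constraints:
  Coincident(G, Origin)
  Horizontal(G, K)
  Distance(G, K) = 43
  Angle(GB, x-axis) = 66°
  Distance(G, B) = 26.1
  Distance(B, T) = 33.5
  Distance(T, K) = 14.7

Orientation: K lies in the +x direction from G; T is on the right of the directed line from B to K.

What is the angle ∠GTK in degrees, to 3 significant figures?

155°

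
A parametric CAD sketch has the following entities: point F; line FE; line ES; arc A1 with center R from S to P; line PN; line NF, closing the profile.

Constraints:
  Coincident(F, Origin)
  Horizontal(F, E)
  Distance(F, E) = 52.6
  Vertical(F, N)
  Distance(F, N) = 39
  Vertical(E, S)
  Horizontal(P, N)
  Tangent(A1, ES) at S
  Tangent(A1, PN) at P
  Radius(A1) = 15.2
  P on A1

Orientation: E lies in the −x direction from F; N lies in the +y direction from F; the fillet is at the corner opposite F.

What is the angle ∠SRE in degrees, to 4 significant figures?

57.44°

F is at the origin; FE is horizontal with |FE| = 52.6 and E on the −x side, so E = (-52.60, 0.000). F and N share the same x with |FN| = 39.0 and N on the +y side, so N = (0.000, 39.00). The virtual corner opposite F is at (-52.60, 39.00). Since A1 is tangent to ES there, RS ⟂ ES and the tangent condition forces RP to be normal to PN, with radius 15.2, so the center R sits 15.2 in from both sides at R = (-37.40, 23.80). That places the tangent points at S = (-52.60, 23.80) on ES and P = (-37.40, 39.00) on PN. Then cos ∠SRE = RS·RE / (|RS||RE|), giving 57.44°.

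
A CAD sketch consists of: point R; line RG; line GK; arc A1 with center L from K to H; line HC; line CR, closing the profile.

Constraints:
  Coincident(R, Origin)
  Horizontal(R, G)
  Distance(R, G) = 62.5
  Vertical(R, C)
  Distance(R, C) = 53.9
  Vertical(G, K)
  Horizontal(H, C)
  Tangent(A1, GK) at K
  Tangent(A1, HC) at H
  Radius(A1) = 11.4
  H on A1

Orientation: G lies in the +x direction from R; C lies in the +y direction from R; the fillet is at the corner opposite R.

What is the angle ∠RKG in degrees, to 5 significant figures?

55.784°

The virtual corner opposite R is at (62.500, 53.900). The tangent condition forces LK to be normal to GK and tangency of A1 to HC means the radius LH is perpendicular to HC, with radius 11.4, so the center L sits 11.4 in from both sides at L = (51.100, 42.500). That places the tangent points at K = (62.500, 42.500) on GK and H = (51.100, 53.900) on HC. Then cos ∠RKG = KR·KG / (|KR||KG|), giving 55.784°.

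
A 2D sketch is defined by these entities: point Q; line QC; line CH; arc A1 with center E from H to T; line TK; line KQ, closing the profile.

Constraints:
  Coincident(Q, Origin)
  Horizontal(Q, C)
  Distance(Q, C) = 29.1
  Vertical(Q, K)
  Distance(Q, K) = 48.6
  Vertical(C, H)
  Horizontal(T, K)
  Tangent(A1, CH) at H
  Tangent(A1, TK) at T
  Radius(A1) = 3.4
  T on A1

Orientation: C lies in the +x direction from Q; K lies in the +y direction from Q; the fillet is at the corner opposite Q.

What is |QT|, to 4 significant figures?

54.98

Q is at the origin; Q and C share the same y with |QC| = 29.1 and C on the +x side, so C = (29.10, 0.000). Q and K share the same x with |QK| = 48.6 and K on the +y side, so K = (0.000, 48.60). The virtual corner opposite Q is at (29.10, 48.60). Tangency of A1 to CH means the radius EH is perpendicular to CH and A1 meets TK tangentially, so ET is at right angles to TK, with radius 3.4, so the center E sits 3.4 in from both sides at E = (25.70, 45.20). That places the tangent points at H = (29.10, 45.20) on CH and T = (25.70, 48.60) on TK. Then |QT| = |T − Q| = 54.98.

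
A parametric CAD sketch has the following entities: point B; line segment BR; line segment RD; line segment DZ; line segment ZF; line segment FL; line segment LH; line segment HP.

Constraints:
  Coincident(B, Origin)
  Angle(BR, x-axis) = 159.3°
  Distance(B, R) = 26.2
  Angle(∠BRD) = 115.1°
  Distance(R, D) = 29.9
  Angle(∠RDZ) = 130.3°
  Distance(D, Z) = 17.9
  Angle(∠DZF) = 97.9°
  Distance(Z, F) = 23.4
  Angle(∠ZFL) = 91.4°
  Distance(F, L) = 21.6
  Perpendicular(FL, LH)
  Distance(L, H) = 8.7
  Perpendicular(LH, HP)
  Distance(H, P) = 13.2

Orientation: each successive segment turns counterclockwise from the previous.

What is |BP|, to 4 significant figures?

36.54

FL ⟂ LH, so LH runs at 174.6°; with |LH| = 8.7, H = (-28.01, -8.752). The perpendicularity gives HP at right angles to LH, so HP runs at -95.40°; with |HP| = 13.2, P = (-29.25, -21.89). Then |BP| = |P − B| = 36.54.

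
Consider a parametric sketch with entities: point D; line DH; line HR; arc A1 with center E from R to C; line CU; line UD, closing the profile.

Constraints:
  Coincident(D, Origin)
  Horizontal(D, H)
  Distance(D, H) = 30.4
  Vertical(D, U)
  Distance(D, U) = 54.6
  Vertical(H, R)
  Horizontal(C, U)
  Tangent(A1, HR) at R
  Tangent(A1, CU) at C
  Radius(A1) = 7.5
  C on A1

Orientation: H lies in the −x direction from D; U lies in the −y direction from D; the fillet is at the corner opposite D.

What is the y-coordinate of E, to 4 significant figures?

-47.10

D is at the origin; DH is horizontal with |DH| = 30.4 and H on the −x side, so H = (-30.40, 0.000). D and U share the same x with |DU| = 54.6 and U on the −y side, so U = (0.000, -54.60). The virtual corner opposite D is at (-30.40, -54.60). A1 meets HR tangentially, so ER is at right angles to HR and tangency of A1 to CU means the radius EC is perpendicular to CU, with radius 7.5, so the center E sits 7.5 in from both sides at E = (-22.90, -47.10). So E.y = -47.10.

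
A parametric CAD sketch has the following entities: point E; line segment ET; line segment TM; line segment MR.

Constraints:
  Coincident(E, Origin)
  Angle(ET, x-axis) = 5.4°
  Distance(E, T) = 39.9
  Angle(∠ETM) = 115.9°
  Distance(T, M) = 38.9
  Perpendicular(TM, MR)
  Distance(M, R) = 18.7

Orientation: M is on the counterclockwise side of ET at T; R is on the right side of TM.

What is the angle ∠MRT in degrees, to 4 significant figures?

64.33°

∠ETM = 115.9°, so TM runs at 5.4° + (180° − 115.9°) = 69.50° from the x-axis; with |TM| = 38.9, M = T + 38.9·(cos 69.50°, sin 69.50°) = (53.35, 40.19). TM is perpendicular to MR; with |MR| = 18.7 on the right of TM, R = M + 18.7·(0.9367, -0.3502) = (70.86, 33.64). Then cos ∠MRT = RM·RT / (|RM||RT|), giving 64.33°.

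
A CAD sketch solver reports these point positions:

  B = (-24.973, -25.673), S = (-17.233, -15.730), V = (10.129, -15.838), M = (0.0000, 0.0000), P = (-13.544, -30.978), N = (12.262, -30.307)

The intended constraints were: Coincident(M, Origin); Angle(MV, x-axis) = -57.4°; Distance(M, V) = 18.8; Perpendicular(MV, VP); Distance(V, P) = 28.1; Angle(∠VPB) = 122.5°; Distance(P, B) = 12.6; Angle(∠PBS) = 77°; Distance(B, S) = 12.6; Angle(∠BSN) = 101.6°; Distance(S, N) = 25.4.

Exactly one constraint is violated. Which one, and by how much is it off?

Distance(S, N) = 25.4 — off by 7.50.

M = (0.00, 0.00) ✓; MV at -57.40° ✓; |MV| = 18.80 ✓; ∠(MV, VP) = 90.00° ✓; |VP| = 28.10 ✓; ∠VPB = 122.5° ✓; |PB| = 12.60 ✓; ∠PBS = 77.00° ✓; |BS| = 12.60 ✓; ∠BSN = 101.6° ✓; |SN| = 32.90 ✗.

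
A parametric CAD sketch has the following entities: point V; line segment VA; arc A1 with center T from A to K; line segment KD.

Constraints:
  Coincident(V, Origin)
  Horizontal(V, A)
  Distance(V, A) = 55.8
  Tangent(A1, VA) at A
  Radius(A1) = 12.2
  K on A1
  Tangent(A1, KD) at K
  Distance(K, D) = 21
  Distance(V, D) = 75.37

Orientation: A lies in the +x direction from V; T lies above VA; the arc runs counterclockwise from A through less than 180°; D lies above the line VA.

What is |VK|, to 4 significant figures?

69.13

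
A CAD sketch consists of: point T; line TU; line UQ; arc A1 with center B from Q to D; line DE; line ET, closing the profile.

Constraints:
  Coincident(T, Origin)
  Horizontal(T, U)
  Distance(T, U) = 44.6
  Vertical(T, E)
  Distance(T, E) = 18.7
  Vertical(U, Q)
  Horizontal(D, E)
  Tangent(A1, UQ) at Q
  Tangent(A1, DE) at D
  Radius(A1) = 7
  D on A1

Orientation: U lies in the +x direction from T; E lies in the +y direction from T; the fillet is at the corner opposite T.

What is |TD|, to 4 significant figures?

41.99

The virtual corner opposite T is at (44.60, 18.70). Since A1 is tangent to UQ there, BQ ⟂ UQ and the tangent condition forces BD to be normal to DE, with radius 7.0, so the center B sits 7.0 in from both sides at B = (37.60, 11.70). That places the tangent points at Q = (44.60, 11.70) on UQ and D = (37.60, 18.70) on DE. Then |TD| = |D − T| = 41.99.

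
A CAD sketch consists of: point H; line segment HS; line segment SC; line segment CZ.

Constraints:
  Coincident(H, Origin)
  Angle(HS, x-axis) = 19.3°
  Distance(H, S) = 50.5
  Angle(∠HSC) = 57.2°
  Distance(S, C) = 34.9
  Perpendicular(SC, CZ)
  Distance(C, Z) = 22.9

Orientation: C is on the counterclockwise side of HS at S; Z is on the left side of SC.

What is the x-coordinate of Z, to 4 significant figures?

6.056

H is at the origin; HS runs at 19.3° with length 50.5, so S = 50.5·(cos 19.3°, sin 19.3°) = (47.66, 16.69). ∠HSC = 57.2°, so SC runs at 19.3° + (180° − 57.2°) = 142.1° from the x-axis; with |SC| = 34.9, C = S + 34.9·(cos 142.1°, sin 142.1°) = (20.12, 38.13). SC is perpendicular to CZ; with |CZ| = 22.9 on the left of SC, Z = C + 22.9·(-0.6143, -0.7891) = (6.056, 20.06). So Z.x = 6.056.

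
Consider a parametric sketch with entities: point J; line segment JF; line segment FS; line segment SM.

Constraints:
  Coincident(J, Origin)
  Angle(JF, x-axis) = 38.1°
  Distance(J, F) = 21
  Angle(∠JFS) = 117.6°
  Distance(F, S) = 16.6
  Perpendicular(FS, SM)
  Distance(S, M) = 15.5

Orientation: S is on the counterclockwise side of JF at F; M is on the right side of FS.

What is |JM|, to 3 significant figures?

43.1

J is at the origin; JF runs at 38.1° with length 21.0, so F = 21.0·(cos 38.1°, sin 38.1°) = (16.5, 13.0). ∠JFS = 117.6°, so FS runs at 38.1° + (180° − 117.6°) = 100° from the x-axis; with |FS| = 16.6, S = F + 16.6·(cos 100°, sin 100°) = (13.5, 29.3). FS ⟂ SM; with |SM| = 15.5 on the right of FS, M = S + 15.5·(0.983, 0.182) = (28.7, 32.1). Then |JM| = |M − J| = 43.1.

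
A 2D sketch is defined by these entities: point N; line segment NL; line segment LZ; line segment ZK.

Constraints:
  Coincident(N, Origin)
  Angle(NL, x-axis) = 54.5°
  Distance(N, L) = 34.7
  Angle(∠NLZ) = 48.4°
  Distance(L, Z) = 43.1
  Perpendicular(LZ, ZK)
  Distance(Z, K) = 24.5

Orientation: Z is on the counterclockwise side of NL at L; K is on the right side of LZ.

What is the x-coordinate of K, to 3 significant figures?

-25.3

N is at the origin; NL runs at 54.5° with length 34.7, so L = 34.7·(cos 54.5°, sin 54.5°) = (20.2, 28.2). ∠NLZ = 48.4°, so LZ runs at 54.5° + (180° − 48.4°) = 186° from the x-axis; with |LZ| = 43.1, Z = L + 43.1·(cos 186°, sin 186°) = (-22.7, 23.7). LZ is perpendicular to ZK; with |ZK| = 24.5 on the right of LZ, K = Z + 24.5·(-0.106, 0.994) = (-25.3, 48.0). So K.x = -25.3.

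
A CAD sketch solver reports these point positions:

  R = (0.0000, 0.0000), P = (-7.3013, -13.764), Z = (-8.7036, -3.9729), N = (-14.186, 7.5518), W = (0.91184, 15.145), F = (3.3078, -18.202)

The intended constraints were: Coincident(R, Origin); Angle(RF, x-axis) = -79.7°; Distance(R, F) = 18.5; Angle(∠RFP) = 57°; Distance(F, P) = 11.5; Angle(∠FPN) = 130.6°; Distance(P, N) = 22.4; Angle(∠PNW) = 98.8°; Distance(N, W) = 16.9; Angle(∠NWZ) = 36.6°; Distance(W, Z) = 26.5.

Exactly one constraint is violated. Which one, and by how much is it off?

Distance(W, Z) = 26.5 — off by 5.10.

R = (0.00, 0.00) ✓; RF at -79.70° ✓; |RF| = 18.50 ✓; ∠RFP = 57.00° ✓; |FP| = 11.50 ✓; ∠FPN = 130.6° ✓; |PN| = 22.40 ✓; ∠PNW = 98.80° ✓; |NW| = 16.90 ✓; ∠NWZ = 36.60° ✓; |WZ| = 21.40 ✗.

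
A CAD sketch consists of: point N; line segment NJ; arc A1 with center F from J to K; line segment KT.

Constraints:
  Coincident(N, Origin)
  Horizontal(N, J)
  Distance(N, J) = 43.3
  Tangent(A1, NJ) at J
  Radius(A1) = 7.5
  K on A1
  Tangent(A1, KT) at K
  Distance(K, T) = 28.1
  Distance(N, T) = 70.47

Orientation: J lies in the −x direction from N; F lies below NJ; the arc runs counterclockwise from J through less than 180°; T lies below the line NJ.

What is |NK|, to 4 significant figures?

49.62

N is at the origin; NJ is horizontal with |NJ| = 43.3 and J on the −x side, so J = (-43.30, 0.000). Tangency of A1 to NJ means the radius FJ is perpendicular to NJ, so F = J + (0, -7.5) = (-43.30, -7.500). Since FK ⟂ KT (tangency), |FT| = √(7.5² + 28.1²) = 29.08 regardless of where K sits on A1. So T lies on both circle(N, 70.47) and circle(F, 29.08); the below-NJ intersection is T = (-65.28, -26.55). K is the foot of the tangent from T: K = (-49.51, -3.291).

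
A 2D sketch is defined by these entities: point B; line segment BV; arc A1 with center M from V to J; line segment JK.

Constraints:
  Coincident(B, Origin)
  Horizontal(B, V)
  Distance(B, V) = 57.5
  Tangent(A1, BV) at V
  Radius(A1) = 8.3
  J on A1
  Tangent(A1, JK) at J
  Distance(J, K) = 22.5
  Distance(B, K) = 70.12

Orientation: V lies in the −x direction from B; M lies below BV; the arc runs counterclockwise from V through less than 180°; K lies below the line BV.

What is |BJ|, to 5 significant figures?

66.396

Checks: |MJ| = 8.300 ✓; ∠(MJ, JK) = 90.00° ✓; |JK| = 22.50 ✓; |BK| = 70.12 ✓.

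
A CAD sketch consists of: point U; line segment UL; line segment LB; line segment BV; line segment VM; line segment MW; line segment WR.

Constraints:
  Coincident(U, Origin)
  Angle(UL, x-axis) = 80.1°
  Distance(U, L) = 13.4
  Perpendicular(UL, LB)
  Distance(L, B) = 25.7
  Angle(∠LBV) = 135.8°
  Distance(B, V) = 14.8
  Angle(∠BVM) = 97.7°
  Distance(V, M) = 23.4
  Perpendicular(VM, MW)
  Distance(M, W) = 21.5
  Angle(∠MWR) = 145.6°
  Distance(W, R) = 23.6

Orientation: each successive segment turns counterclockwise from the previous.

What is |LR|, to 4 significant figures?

6.509

U is at the origin; UL runs at 80.1° with length 13.4, so L = (2.304, 13.20). UL is perpendicular to LB, so LB runs at 170.1°; with |LB| = 25.7, B = (-23.01, 17.62). ∠LBV = 135.8° gives BV at -145.7° from the x-axis; with |BV| = 14.8, V = (-35.24, 9.279). ∠BVM = 97.7° gives VM at -63.40° from the x-axis; with |VM| = 23.4, M = (-24.76, -11.64). VM ⟂ MW, so MW runs at 26.60°; with |MW| = 21.5, W = (-5.538, -2.018). ∠MWR = 145.6° gives WR at 61.00° from the x-axis; with |WR| = 23.6, R = (5.904, 18.62). Then |LR| = |R − L| = 6.509.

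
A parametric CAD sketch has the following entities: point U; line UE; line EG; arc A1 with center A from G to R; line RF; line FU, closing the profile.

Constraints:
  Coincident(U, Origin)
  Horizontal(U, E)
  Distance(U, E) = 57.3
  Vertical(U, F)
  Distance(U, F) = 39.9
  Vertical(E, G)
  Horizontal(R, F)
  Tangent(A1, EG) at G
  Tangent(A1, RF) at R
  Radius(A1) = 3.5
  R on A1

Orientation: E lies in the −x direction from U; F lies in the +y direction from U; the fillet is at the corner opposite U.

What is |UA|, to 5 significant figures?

64.957

U is at the origin; UE is horizontal with |UE| = 57.3 and E on the −x side, so E = (-57.300, 0.0000). UF is vertical with |UF| = 39.9 and F on the +y side, so F = (0.0000, 39.900). The virtual corner opposite U is at (-57.300, 39.900). Tangency of A1 to EG means the radius AG is perpendicular to EG and since A1 is tangent to RF there, AR ⟂ RF, with radius 3.5, so the center A sits 3.5 in from both sides at A = (-53.800, 36.400). Then |UA| = |A − U| = 64.957.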